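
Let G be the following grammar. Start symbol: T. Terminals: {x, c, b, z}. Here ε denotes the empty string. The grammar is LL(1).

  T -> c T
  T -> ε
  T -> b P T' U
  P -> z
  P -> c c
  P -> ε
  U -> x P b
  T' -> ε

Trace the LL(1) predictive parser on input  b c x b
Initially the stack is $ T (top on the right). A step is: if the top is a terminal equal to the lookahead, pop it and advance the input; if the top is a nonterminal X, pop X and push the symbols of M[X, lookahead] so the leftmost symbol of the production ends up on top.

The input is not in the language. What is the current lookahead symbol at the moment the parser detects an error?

x

step 1: stack=$ T  input=b c x b $  — expand T -> b P T' U
step 2: stack=$ U T' P b  input=b c x b $  — match b
step 3: stack=$ U T' P  input=c x b $  — expand P -> c c
step 4: stack=$ U T' c c  input=c x b $  — match c
step 5: stack=$ U T' c  input=x b $  — error: top is terminal c but lookahead is x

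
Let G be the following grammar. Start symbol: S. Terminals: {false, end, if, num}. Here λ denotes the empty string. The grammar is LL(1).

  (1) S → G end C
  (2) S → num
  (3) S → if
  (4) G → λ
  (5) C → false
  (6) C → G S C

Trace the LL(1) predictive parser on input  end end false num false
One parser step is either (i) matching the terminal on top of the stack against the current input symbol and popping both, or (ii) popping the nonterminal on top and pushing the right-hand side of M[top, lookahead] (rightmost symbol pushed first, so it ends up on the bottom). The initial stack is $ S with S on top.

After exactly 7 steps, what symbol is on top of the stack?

end

     Stack        Input                      Action
  1  $ S          end end false num false $  expand S → G end C
  2  $ C end G    end end false num false $  expand G → λ
  3  $ C end      end end false num false $  match end
  4  $ C          end false num false $      expand C → G S C
  5  $ C S G      end false num false $      expand G → λ
  6  $ C S        end false num false $      expand S → G end C
  7  $ C C end G  end false num false $      expand G → λ
Stack after step 7: $ C C end (top = end).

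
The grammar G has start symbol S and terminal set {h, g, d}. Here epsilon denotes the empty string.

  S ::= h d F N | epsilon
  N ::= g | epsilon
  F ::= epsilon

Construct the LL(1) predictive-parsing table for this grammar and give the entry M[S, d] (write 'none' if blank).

none

FIRST(S) = {epsilon, h}
FIRST(N) = {epsilon, g}
FIRST(F) = {epsilon}
FOLLOW(S) includes $ since S is the start symbol.
FOLLOW(S): S appears on no right-hand side. Thus FOLLOW(S) = {$}.
For S ::= h d F N: FIRST(h d F N) = {h}, so it goes in M[S, t] for t ∈ {h}.
For S ::= epsilon: FIRST(epsilon) = {epsilon}, so it goes in M[S, t] for t ∈ {}; since epsilon ∈ FIRST, also for every t ∈ FOLLOW(S) = {$}.
None of these place a production in M[S, d].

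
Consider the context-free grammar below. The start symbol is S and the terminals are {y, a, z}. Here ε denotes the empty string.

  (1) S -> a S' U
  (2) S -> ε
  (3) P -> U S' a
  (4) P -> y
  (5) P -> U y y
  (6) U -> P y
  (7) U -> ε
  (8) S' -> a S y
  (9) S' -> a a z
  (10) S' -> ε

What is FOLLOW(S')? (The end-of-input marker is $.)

{$, a, y}

FIRST(S): from S->a S' U we get {a}; from S->ε we get {ε}. So FIRST(S) = {ε, a}.
FIRST(S'): from S'->a S y we get {a}; from S'->a a z we get {a}; from S'->ε we get {ε}. So FIRST(S') = {ε, a}.
FIRST(P): from P->U S' a we get {a, y}; from P->y we get {y}; from P->U y y we get {a, y}. So FIRST(P) = {a, y}.
FIRST(U): from U->P y we get {a, y}; from U->ε we get {ε}. So FIRST(U) = {ε, a, y}.
FOLLOW(S) includes $ since S is the start symbol.
FOLLOW(S): in S'->a S y, S is followed by y with FIRST {y}. Thus FOLLOW(S) = {$, y}.
FOLLOW(P): in U->P y, P is followed by y with FIRST {y}. Thus FOLLOW(P) = {y}.
FOLLOW(U): in S->a S' U, the suffix after U is empty, so FOLLOW(U) ⊇ FOLLOW(S) = {$, y}; in P->U S' a, U is followed by S' a with FIRST {a}; in P->U y y, U is followed by y y with FIRST {y}. Thus FOLLOW(U) = {$, a, y}.
FOLLOW(S'): in S->a S' U, S' is followed by U with FIRST {ε, a, y}; in S->a S' U, the suffix after S' is nullable, so FOLLOW(S') ⊇ FOLLOW(S) = {$, y}; in P->U S' a, S' is followed by a with FIRST {a}. Thus FOLLOW(S') = {$, a, y}.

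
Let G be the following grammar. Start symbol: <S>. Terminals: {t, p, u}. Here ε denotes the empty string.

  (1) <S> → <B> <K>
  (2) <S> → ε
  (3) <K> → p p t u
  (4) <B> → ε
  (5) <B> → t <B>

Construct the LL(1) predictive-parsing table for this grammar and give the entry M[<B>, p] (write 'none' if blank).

FIRST(<K>): from <K>→p p t u we get {p}. So FIRST(<K>) = {p}.
FIRST(<B>): from <B>→ε we get {ε}; from <B>→t <B> we get {t}. So FIRST(<B>) = {ε, t}.
FIRST(<S>): from <S>→<B> <K> we get {p, t}; from <S>→ε we get {ε}. So FIRST(<S>) = {ε, p, t}.
FOLLOW(<S>) includes $ since <S> is the start symbol.
FOLLOW(<B>): in <S>→<B> <K>, <B> is followed by <K> with FIRST {p}; in <B>→t <B>, the suffix after <B> is empty (adds nothing new). Thus FOLLOW(<B>) = {p}.
For <B> → ε: FIRST(ε) = {ε}, so it goes in M[<B>, t] for t ∈ {}; since ε ∈ FIRST, also for every t ∈ FOLLOW(<B>) = {p}.
For <B> → t <B>: FIRST(t <B>) = {t}, so it goes in M[<B>, t] for t ∈ {t}.

<B> → ε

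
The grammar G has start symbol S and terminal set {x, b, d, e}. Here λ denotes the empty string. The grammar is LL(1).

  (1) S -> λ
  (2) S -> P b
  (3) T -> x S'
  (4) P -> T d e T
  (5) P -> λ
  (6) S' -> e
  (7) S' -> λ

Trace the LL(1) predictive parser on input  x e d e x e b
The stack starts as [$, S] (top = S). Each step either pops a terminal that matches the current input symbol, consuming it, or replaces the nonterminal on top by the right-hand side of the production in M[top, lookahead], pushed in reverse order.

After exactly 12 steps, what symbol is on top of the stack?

      Stack           Input            Action
   1  $ S             x e d e x e b $  expand S -> P b
   2  $ b P           x e d e x e b $  expand P -> T d e T
   3  $ b T e d T     x e d e x e b $  expand T -> x S'
   4  $ b T e d S' x  x e d e x e b $  match x
   5  $ b T e d S'    e d e x e b $    expand S' -> e
   6  $ b T e d e     e d e x e b $    match e
   7  $ b T e d       d e x e b $      match d
   8  $ b T e         e x e b $        match e
   9  $ b T           x e b $          expand T -> x S'
  10  $ b S' x        x e b $          match x
  11  $ b S'          e b $            expand S' -> e
  12  $ b e           e b $            match e
Stack after step 12: $ b (top = b).

b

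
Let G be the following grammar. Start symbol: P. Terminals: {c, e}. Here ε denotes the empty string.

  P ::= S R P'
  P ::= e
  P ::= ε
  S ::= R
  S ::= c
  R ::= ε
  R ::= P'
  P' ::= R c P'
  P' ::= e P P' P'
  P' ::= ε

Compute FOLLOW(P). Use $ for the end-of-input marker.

FIRST(P): from P::=S R P' we get {ε, c, e}; from P::=e we get {e}; from P::=ε we get {ε}. So FIRST(P) = {ε, c, e}.
FIRST(S): from S::=R we get {ε, c, e}; from S::=c we get {c}. So FIRST(S) = {ε, c, e}.
FIRST(R): from R::=ε we get {ε}; from R::=P' we get {ε, c, e}. So FIRST(R) = {ε, c, e}.
FIRST(P'): from P'::=R c P' we get {c, e}; from P'::=e P P' P' we get {e}; from P'::=ε we get {ε}. So FIRST(P') = {ε, c, e}.
FOLLOW(P) includes $ since P is the start symbol.
FOLLOW(P): in P'::=e P P' P', P is followed by P' P' with FIRST {ε, c, e}; in P'::=e P P' P', the suffix after P is nullable, so FOLLOW(P) ⊇ FOLLOW(P') = {$, c, e}. Thus FOLLOW(P) = {$, c, e}.
FOLLOW(S): in P::=S R P', S is followed by R P' with FIRST {ε, c, e}; in P::=S R P', the suffix after S is nullable, so FOLLOW(S) ⊇ FOLLOW(P) = {$, c, e}. Thus FOLLOW(S) = {$, c, e}.
FOLLOW(R): in P::=S R P', R is followed by P' with FIRST {ε, c, e}; in P::=S R P', the suffix after R is nullable, so FOLLOW(R) ⊇ FOLLOW(P) = {$, c, e}; in S::=R, the suffix after R is empty, so FOLLOW(R) ⊇ FOLLOW(S) = {$, c, e}; in P'::=R c P', R is followed by c P' with FIRST {c}. Thus FOLLOW(R) = {$, c, e}.
FOLLOW(P'): in P::=S R P', the suffix after P' is empty, so FOLLOW(P') ⊇ FOLLOW(P) = {$, c, e}; in R::=P', the suffix after P' is empty, so FOLLOW(P') ⊇ FOLLOW(R) = {$, c, e}; in P'::=R c P', the suffix after P' is empty (adds nothing new); in P'::=e P P' P' (occurrence 1), P' is followed by P' with FIRST {ε, c, e}; in P'::=e P P' P' (occurrence 1), the suffix after P' is nullable (adds nothing new); in P'::=e P P' P' (occurrence 2), the suffix after P' is empty (adds nothing new). Thus FOLLOW(P') = {$, c, e}.

{$, c, e}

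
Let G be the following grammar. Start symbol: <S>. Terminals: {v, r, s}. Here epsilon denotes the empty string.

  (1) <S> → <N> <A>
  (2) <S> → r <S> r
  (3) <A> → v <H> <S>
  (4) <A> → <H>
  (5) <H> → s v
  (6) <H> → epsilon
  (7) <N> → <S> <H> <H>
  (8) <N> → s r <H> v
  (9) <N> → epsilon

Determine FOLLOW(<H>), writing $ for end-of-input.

FIRST(<H>) = {epsilon, s}
FIRST(<A>) = {epsilon, s, v}  (via <H>)
FIRST(<S>) = {epsilon, r, s, v}  (via <N> <A>)
FIRST(<N>) = {epsilon, r, s, v}  (via <S> <H> <H>)
FOLLOW(<S>) includes $ since <S> is the start symbol.
FOLLOW(<S>): in <S>→r <S> r, <S> is followed by r with FIRST {r}; in <A>→v <H> <S>, the suffix after <S> is empty, so FOLLOW(<S>) ⊇ FOLLOW(<A>) = {$, r, s, v}; in <N>→<S> <H> <H>, <S> is followed by <H> <H> with FIRST {epsilon, s}; in <N>→<S> <H> <H>, the suffix after <S> is nullable, so FOLLOW(<S>) ⊇ FOLLOW(<N>) = {$, r, s, v}. Thus FOLLOW(<S>) = {$, r, s, v}.
FOLLOW(<A>): in <S>→<N> <A>, the suffix after <A> is empty, so FOLLOW(<A>) ⊇ FOLLOW(<S>) = {$, r, s, v}. Thus FOLLOW(<A>) = {$, r, s, v}.
FOLLOW(<N>): in <S>→<N> <A>, <N> is followed by <A> with FIRST {epsilon, s, v}; in <S>→<N> <A>, the suffix after <N> is nullable, so FOLLOW(<N>) ⊇ FOLLOW(<S>) = {$, r, s, v}. Thus FOLLOW(<N>) = {$, r, s, v}.
FOLLOW(<H>): in <A>→v <H> <S>, <H> is followed by <S> with FIRST {epsilon, r, s, v}; in <A>→v <H> <S>, the suffix after <H> is nullable, so FOLLOW(<H>) ⊇ FOLLOW(<A>) = {$, r, s, v}; in <A>→<H>, the suffix after <H> is empty, so FOLLOW(<H>) ⊇ FOLLOW(<A>) = {$, r, s, v}; in <N>→<S> <H> <H> (occurrence 1), <H> is followed by <H> with FIRST {epsilon, s}; in <N>→<S> <H> <H> (occurrence 1), the suffix after <H> is nullable, so FOLLOW(<H>) ⊇ FOLLOW(<N>) = {$, r, s, v}; in <N>→<S> <H> <H> (occurrence 2), the suffix after <H> is empty, so FOLLOW(<H>) ⊇ FOLLOW(<N>) = {$, r, s, v}; in <N>→s r <H> v, <H> is followed by v with FIRST {v}. Thus FOLLOW(<H>) = {$, r, s, v}.

{$, r, s, v}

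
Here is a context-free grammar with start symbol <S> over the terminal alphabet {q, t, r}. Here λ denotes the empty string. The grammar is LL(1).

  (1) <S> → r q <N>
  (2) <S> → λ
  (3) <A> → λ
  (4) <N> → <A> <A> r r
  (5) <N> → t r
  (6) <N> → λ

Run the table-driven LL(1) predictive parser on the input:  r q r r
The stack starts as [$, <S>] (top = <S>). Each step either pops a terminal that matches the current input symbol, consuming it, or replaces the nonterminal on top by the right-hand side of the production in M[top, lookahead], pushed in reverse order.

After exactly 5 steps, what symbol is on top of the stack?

<A>

step 1: stack=$ <S>  input=r q r r $  — expand <S> → r q <N>
step 2: stack=$ <N> q r  input=r q r r $  — match r
step 3: stack=$ <N> q  input=q r r $  — match q
step 4: stack=$ <N>  input=r r $  — expand <N> → <A> <A> r r
step 5: stack=$ r r <A> <A>  input=r r $  — expand <A> → λ
Stack after step 5: $ r r <A> (top = <A>).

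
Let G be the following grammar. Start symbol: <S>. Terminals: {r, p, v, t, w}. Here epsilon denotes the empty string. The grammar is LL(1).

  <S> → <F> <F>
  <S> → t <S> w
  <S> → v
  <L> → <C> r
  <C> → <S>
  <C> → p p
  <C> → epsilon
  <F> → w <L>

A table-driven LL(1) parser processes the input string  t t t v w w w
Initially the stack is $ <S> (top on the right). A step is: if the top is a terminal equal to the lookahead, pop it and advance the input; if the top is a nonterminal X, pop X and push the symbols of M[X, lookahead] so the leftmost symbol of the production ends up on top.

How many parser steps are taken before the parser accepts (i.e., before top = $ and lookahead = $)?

11

      Stack          Input            Action
   1  $ <S>          t t t v w w w $  expand <S> → t <S> w
   2  $ w <S> t      t t t v w w w $  match t
   3  $ w <S>        t t v w w w $    expand <S> → t <S> w
   4  $ w w <S> t    t t v w w w $    match t
   5  $ w w <S>      t v w w w $      expand <S> → t <S> w
   6  $ w w w <S> t  t v w w w $      match t
   7  $ w w w <S>    v w w w $        expand <S> → v
   8  $ w w w v      v w w w $        match v
   9  $ w w w        w w w $          match w
  10  $ w w          w w $            match w
  11  $ w            w $              match w
Accept reached after 11 steps.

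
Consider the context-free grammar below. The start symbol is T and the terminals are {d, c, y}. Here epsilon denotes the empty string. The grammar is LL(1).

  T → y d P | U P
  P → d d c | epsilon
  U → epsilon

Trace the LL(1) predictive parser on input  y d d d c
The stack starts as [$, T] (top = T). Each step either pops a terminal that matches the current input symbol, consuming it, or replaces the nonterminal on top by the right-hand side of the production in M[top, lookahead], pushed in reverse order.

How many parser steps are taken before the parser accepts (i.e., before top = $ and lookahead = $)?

     Stack    Input        Action
  1  $ T      y d d d c $  expand T → y d P
  2  $ P d y  y d d d c $  match y
  3  $ P d    d d d c $    match d
  4  $ P      d d c $      expand P → d d c
  5  $ c d d  d d c $      match d
  6  $ c d    d c $        match d
  7  $ c      c $          match c
Accept reached after 7 steps.

7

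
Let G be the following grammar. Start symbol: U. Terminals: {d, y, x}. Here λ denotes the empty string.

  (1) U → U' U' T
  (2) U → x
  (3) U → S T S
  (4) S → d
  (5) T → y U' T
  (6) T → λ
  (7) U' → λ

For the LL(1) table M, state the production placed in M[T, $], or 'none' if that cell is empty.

FIRST(S): from S→d we get {d}. So FIRST(S) = {d}.
FIRST(T): from T→y U' T we get {y}; from T→λ we get {λ}. So FIRST(T) = {λ, y}.
FIRST(U'): from U'→λ we get {λ}. So FIRST(U') = {λ}.
FIRST(U): from U→U' U' T we get {λ, y}; from U→x we get {x}; from U→S T S we get {d}. So FIRST(U) = {λ, d, x, y}.
FOLLOW(U) includes $ since U is the start symbol.
FOLLOW(U): U appears on no right-hand side. Thus FOLLOW(U) = {$}.
FOLLOW(T): in U→U' U' T, the suffix after T is empty, so FOLLOW(T) ⊇ FOLLOW(U) = {$}; in U→S T S, T is followed by S with FIRST {d}; in T→y U' T, the suffix after T is empty (adds nothing new). Thus FOLLOW(T) = {$, d}.
For T → y U' T: FIRST(y U' T) = {y}, so it goes in M[T, t] for t ∈ {y}.
For T → λ: FIRST(λ) = {λ}, so it goes in M[T, t] for t ∈ {}; since λ ∈ FIRST, also for every t ∈ FOLLOW(T) = {$, d}.

T → λ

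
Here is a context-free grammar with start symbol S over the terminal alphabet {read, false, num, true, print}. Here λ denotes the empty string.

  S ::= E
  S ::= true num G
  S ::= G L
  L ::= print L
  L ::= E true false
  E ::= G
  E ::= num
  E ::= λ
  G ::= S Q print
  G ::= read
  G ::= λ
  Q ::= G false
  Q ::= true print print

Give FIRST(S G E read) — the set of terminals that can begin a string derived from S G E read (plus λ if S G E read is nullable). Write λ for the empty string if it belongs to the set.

FIRST(S) = {λ, false, num, print, read, true}  (via E, G L)
FIRST(L) = {false, num, print, read, true}  (via E true false)
FIRST(E) = {λ, false, num, print, read, true}  (via G)
FIRST(G) = {λ, false, num, print, read, true}  (via S Q print)
FIRST(Q) = {false, num, print, read, true}  (via G false)
FIRST(S G E read): take FIRST of each symbol in turn, carrying on past any symbol whose FIRST contains λ; result {false, num, print, read, true}.

{false, num, print, read, true}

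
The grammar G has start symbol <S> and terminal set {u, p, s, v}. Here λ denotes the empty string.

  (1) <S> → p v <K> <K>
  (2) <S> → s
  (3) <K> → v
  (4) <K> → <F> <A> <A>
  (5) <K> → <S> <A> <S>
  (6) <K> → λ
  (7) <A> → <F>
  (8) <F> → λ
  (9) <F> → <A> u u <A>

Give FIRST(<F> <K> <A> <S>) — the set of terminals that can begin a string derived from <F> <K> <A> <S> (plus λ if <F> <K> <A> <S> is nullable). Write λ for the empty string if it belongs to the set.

FIRST(<S>): from <S>→p v <K> <K> we get {p}; from <S>→s we get {s}. So FIRST(<S>) = {p, s}.
FIRST(<K>): from <K>→v we get {v}; from <K>→<F> <A> <A> we get {λ, u}; from <K>→<S> <A> <S> we get {p, s}; from <K>→λ we get {λ}. So FIRST(<K>) = {λ, p, s, u, v}.
FIRST(<A>): from <A>→<F> we get {λ, u}. So FIRST(<A>) = {λ, u}.
FIRST(<F>): from <F>→λ we get {λ}; from <F>→<A> u u <A> we get {u}. So FIRST(<F>) = {λ, u}.
FIRST(<F> <K> <A> <S>): take FIRST of each symbol in turn, carrying on past any symbol whose FIRST contains λ; result {p, s, u, v}.

{p, s, u, v}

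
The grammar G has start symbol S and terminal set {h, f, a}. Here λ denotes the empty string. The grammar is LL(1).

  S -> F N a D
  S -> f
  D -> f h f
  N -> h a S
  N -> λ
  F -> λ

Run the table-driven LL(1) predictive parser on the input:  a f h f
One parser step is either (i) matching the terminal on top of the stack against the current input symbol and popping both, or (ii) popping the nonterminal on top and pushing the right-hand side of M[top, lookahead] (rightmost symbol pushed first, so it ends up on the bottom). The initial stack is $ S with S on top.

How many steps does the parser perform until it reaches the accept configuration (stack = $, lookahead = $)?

8

step 1: stack=$ S  input=a f h f $  — expand S -> F N a D
step 2: stack=$ D a N F  input=a f h f $  — expand F -> λ
step 3: stack=$ D a N  input=a f h f $  — expand N -> λ
step 4: stack=$ D a  input=a f h f $  — match a
step 5: stack=$ D  input=f h f $  — expand D -> f h f
step 6: stack=$ f h f  input=f h f $  — match f
step 7: stack=$ f h  input=h f $  — match h
step 8: stack=$ f  input=f $  — match f
Accept reached after 8 steps.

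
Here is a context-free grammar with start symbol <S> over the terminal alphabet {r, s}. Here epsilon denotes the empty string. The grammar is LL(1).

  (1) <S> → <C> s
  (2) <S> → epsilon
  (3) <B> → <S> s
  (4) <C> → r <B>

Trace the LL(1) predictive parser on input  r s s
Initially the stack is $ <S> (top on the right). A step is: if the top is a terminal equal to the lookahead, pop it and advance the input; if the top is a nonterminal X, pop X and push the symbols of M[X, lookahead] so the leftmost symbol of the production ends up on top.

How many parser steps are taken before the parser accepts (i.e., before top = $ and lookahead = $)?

7

step 1: stack=$ <S>  input=r s s $  — expand <S> → <C> s
step 2: stack=$ s <C>  input=r s s $  — expand <C> → r <B>
step 3: stack=$ s <B> r  input=r s s $  — match r
step 4: stack=$ s <B>  input=s s $  — expand <B> → <S> s
step 5: stack=$ s s <S>  input=s s $  — expand <S> → epsilon
step 6: stack=$ s s  input=s s $  — match s
step 7: stack=$ s  input=s $  — match s
Accept reached after 7 steps.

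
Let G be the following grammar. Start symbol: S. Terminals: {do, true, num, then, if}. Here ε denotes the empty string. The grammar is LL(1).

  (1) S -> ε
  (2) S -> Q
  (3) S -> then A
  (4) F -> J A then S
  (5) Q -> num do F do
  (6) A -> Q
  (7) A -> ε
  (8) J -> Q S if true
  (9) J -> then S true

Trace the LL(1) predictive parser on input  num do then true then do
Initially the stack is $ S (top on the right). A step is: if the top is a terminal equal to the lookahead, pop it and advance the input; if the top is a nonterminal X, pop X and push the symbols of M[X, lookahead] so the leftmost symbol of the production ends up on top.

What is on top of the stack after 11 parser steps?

S

step 1: stack=$ S  input=num do then true then do $  — expand S -> Q
step 2: stack=$ Q  input=num do then true then do $  — expand Q -> num do F do
step 3: stack=$ do F do num  input=num do then true then do $  — match num
step 4: stack=$ do F do  input=do then true then do $  — match do
step 5: stack=$ do F  input=then true then do $  — expand F -> J A then S
step 6: stack=$ do S then A J  input=then true then do $  — expand J -> then S true
step 7: stack=$ do S then A true S then  input=then true then do $  — match then
step 8: stack=$ do S then A true S  input=true then do $  — expand S -> ε
step 9: stack=$ do S then A true  input=true then do $  — match true
step 10: stack=$ do S then A  input=then do $  — expand A -> ε
step 11: stack=$ do S then  input=then do $  — match then
Stack after step 11: $ do S (top = S).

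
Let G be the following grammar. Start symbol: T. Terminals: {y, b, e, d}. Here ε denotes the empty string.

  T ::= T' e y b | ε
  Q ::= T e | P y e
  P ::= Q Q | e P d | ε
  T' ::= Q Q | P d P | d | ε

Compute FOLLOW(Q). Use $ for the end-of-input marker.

FIRST(T) = {ε, d, e, y}  (via T' e y b)
FIRST(Q) = {d, e, y}  (via T e, P y e)
FIRST(P) = {ε, d, e, y}  (via Q Q)
FIRST(T') = {ε, d, e, y}  (via Q Q, P d P)
FOLLOW(T) includes $ since T is the start symbol.
FOLLOW(T): in Q::=T e, T is followed by e with FIRST {e}. Thus FOLLOW(T) = {$, e}.
FOLLOW(T'): in T::=T' e y b, T' is followed by e y b with FIRST {e}. Thus FOLLOW(T') = {e}.
FOLLOW(P): in Q::=P y e, P is followed by y e with FIRST {y}; in P::=e P d, P is followed by d with FIRST {d}; in T'::=P d P (occurrence 1), P is followed by d P with FIRST {d}; in T'::=P d P (occurrence 2), the suffix after P is empty, so FOLLOW(P) ⊇ FOLLOW(T') = {e}. Thus FOLLOW(P) = {d, e, y}.
FOLLOW(Q): in P::=Q Q (occurrence 1), Q is followed by Q with FIRST {d, e, y}; in P::=Q Q (occurrence 2), the suffix after Q is empty, so FOLLOW(Q) ⊇ FOLLOW(P) = {d, e, y}; in T'::=Q Q (occurrence 1), Q is followed by Q with FIRST {d, e, y}; in T'::=Q Q (occurrence 2), the suffix after Q is empty, so FOLLOW(Q) ⊇ FOLLOW(T') = {e}. Thus FOLLOW(Q) = {d, e, y}.

{d, e, y}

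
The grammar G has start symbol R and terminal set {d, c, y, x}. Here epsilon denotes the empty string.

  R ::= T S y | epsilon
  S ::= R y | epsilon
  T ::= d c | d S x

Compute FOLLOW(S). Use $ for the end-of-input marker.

{x, y}

FIRST(T): from T::=d c we get {d}; from T::=d S x we get {d}. So FIRST(T) = {d}.
FIRST(R): from R::=T S y we get {d}; from R::=epsilon we get {epsilon}. So FIRST(R) = {epsilon, d}.
FIRST(S): from S::=R y we get {d, y}; from S::=epsilon we get {epsilon}. So FIRST(S) = {epsilon, d, y}.
FOLLOW(R) includes $ since R is the start symbol.
FOLLOW(R): in S::=R y, R is followed by y with FIRST {y}. Thus FOLLOW(R) = {$, y}.
FOLLOW(S): in R::=T S y, S is followed by y with FIRST {y}; in T::=d S x, S is followed by x with FIRST {x}. Thus FOLLOW(S) = {x, y}.
FOLLOW(T): in R::=T S y, T is followed by S y with FIRST {d, y}. Thus FOLLOW(T) = {d, y}.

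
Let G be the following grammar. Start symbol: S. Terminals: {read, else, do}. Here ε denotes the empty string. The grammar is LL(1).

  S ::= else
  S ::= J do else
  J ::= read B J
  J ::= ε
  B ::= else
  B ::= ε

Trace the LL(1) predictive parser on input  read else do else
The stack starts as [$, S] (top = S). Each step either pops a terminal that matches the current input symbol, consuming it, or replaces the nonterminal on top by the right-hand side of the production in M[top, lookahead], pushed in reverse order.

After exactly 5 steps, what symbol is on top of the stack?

J

     Stack               Input                Action
  1  $ S                 read else do else $  expand S ::= J do else
  2  $ else do J         read else do else $  expand J ::= read B J
  3  $ else do J B read  read else do else $  match read
  4  $ else do J B       else do else $       expand B ::= else
  5  $ else do J else    else do else $       match else
Stack after step 5: $ else do J (top = J).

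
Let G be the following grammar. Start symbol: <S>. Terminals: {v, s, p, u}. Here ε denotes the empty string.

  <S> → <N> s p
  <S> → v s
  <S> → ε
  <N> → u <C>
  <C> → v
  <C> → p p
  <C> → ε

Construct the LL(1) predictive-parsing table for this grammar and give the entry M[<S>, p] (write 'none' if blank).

none

FIRST(<N>) = {u}
FIRST(<C>) = {ε, p, v}
FIRST(<S>) = {ε, u, v}  (via <N> s p)
FOLLOW(<S>) includes $ since <S> is the start symbol.
FOLLOW(<S>): <S> appears on no right-hand side. Thus FOLLOW(<S>) = {$}.
For <S> → <N> s p: FIRST(<N> s p) = {u}, so it goes in M[<S>, t] for t ∈ {u}.
For <S> → v s: FIRST(v s) = {v}, so it goes in M[<S>, t] for t ∈ {v}.
For <S> → ε: FIRST(ε) = {ε}, so it goes in M[<S>, t] for t ∈ {}; since ε ∈ FIRST, also for every t ∈ FOLLOW(<S>) = {$}.
None of these place a production in M[<S>, p].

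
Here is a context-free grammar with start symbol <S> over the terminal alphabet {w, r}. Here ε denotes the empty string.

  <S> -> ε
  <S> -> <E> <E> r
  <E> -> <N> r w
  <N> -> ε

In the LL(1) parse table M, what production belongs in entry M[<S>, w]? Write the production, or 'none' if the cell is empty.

none

FIRST(<N>) = {ε}
FIRST(<E>) = {r}  (via <N> r w)
FIRST(<S>) = {ε, r}  (via <E> <E> r)
FOLLOW(<S>) includes $ since <S> is the start symbol.
FOLLOW(<S>): <S> appears on no right-hand side. Thus FOLLOW(<S>) = {$}.
For <S> -> ε: FIRST(ε) = {ε}, so it goes in M[<S>, t] for t ∈ {}; since ε ∈ FIRST, also for every t ∈ FOLLOW(<S>) = {$}.
For <S> -> <E> <E> r: FIRST(<E> <E> r) = {r}, so it goes in M[<S>, t] for t ∈ {r}.
None of these place a production in M[<S>, w].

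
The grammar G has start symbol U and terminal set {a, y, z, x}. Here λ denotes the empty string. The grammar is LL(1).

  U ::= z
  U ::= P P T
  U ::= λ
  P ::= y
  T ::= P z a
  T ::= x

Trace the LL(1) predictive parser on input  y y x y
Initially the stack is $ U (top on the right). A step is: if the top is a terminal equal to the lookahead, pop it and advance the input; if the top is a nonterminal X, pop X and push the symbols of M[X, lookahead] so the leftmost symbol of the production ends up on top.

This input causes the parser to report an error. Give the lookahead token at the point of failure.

y

step 1: stack=$ U  input=y y x y $  — expand U ::= P P T
step 2: stack=$ T P P  input=y y x y $  — expand P ::= y
step 3: stack=$ T P y  input=y y x y $  — match y
step 4: stack=$ T P  input=y x y $  — expand P ::= y
step 5: stack=$ T y  input=y x y $  — match y
step 6: stack=$ T  input=x y $  — expand T ::= x
step 7: stack=$ x  input=x y $  — match x
step 8: stack=$  input=y $  — error: stack empty but input remains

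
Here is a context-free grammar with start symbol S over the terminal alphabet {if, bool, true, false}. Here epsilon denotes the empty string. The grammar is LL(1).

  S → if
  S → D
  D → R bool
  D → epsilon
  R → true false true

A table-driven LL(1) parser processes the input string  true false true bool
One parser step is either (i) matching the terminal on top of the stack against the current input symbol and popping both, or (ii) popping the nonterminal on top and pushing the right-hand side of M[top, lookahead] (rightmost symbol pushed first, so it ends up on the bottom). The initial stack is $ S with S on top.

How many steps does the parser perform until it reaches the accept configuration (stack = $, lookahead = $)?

     Stack                   Input                   Action
  1  $ S                     true false true bool $  expand S → D
  2  $ D                     true false true bool $  expand D → R bool
  3  $ bool R                true false true bool $  expand R → true false true
  4  $ bool true false true  true false true bool $  match true
  5  $ bool true false       false true bool $       match false
  6  $ bool true             true bool $             match true
  7  $ bool                  bool $                  match bool
Accept reached after 7 steps.

7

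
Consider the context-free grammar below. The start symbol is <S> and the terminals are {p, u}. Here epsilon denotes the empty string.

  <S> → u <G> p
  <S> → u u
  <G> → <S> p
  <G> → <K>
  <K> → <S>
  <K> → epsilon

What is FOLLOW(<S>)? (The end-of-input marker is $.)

{$, p}

FIRST(<S>) = {u}
FIRST(<K>) = {epsilon, u}  (via <S>)
FIRST(<G>) = {epsilon, u}  (via <S> p, <K>)
FOLLOW(<S>) includes $ since <S> is the start symbol.
FOLLOW(<G>): in <S>→u <G> p, <G> is followed by p with FIRST {p}. Thus FOLLOW(<G>) = {p}.
FOLLOW(<K>): in <G>→<K>, the suffix after <K> is empty, so FOLLOW(<K>) ⊇ FOLLOW(<G>) = {p}. Thus FOLLOW(<K>) = {p}.
FOLLOW(<S>): in <G>→<S> p, <S> is followed by p with FIRST {p}; in <K>→<S>, the suffix after <S> is empty, so FOLLOW(<S>) ⊇ FOLLOW(<K>) = {p}. Thus FOLLOW(<S>) = {$, p}.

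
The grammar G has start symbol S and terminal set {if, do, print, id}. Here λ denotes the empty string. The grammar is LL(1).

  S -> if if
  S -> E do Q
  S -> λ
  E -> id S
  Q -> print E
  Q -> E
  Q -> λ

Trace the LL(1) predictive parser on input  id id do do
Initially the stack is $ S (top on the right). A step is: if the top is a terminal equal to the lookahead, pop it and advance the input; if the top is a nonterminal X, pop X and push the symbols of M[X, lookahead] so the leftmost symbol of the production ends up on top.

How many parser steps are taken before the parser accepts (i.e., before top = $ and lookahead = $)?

11

step 1: stack=$ S  input=id id do do $  — expand S -> E do Q
step 2: stack=$ Q do E  input=id id do do $  — expand E -> id S
step 3: stack=$ Q do S id  input=id id do do $  — match id
step 4: stack=$ Q do S  input=id do do $  — expand S -> E do Q
step 5: stack=$ Q do Q do E  input=id do do $  — expand E -> id S
step 6: stack=$ Q do Q do S id  input=id do do $  — match id
step 7: stack=$ Q do Q do S  input=do do $  — expand S -> λ
step 8: stack=$ Q do Q do  input=do do $  — match do
step 9: stack=$ Q do Q  input=do $  — expand Q -> λ
step 10: stack=$ Q do  input=do $  — match do
step 11: stack=$ Q  input=$  — expand Q -> λ
Accept reached after 11 steps.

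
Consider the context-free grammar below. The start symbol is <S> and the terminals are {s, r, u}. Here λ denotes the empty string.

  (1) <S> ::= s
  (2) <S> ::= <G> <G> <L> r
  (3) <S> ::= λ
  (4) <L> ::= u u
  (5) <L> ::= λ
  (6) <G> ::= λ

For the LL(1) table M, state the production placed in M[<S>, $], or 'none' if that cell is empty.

<S> ::= λ

FIRST(<L>): from <L>::=u u we get {u}; from <L>::=λ we get {λ}. So FIRST(<L>) = {λ, u}.
FIRST(<G>): from <G>::=λ we get {λ}. So FIRST(<G>) = {λ}.
FIRST(<S>): from <S>::=s we get {s}; from <S>::=<G> <G> <L> r we get {r, u}; from <S>::=λ we get {λ}. So FIRST(<S>) = {λ, r, s, u}.
FOLLOW(<S>) includes $ since <S> is the start symbol.
FOLLOW(<S>): <S> appears on no right-hand side. Thus FOLLOW(<S>) = {$}.
For <S> ::= s: FIRST(s) = {s}, so it goes in M[<S>, t] for t ∈ {s}.
For <S> ::= <G> <G> <L> r: FIRST(<G> <G> <L> r) = {r, u}, so it goes in M[<S>, t] for t ∈ {r, u}.
For <S> ::= λ: FIRST(λ) = {λ}, so it goes in M[<S>, t] for t ∈ {}; since λ ∈ FIRST, also for every t ∈ FOLLOW(<S>) = {$}.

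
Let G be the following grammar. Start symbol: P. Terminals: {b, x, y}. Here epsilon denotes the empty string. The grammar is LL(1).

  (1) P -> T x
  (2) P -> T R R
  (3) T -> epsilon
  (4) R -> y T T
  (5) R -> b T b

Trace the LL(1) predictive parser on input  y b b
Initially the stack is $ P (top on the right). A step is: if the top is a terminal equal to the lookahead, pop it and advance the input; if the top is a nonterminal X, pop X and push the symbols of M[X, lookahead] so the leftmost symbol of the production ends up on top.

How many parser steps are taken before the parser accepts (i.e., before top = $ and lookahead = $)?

10

      Stack      Input    Action
   1  $ P        y b b $  expand P -> T R R
   2  $ R R T    y b b $  expand T -> epsilon
   3  $ R R      y b b $  expand R -> y T T
   4  $ R T T y  y b b $  match y
   5  $ R T T    b b $    expand T -> epsilon
   6  $ R T      b b $    expand T -> epsilon
   7  $ R        b b $    expand R -> b T b
   8  $ b T b    b b $    match b
   9  $ b T      b $      expand T -> epsilon
  10  $ b        b $      match b
Accept reached after 10 steps.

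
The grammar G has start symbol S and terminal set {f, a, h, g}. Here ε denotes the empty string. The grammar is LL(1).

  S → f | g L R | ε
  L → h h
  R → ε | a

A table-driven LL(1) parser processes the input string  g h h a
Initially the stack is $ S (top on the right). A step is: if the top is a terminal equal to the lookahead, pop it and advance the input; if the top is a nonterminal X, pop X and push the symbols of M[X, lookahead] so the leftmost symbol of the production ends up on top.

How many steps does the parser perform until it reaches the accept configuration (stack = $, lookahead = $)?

7

step 1: stack=$ S  input=g h h a $  — expand S → g L R
step 2: stack=$ R L g  input=g h h a $  — match g
step 3: stack=$ R L  input=h h a $  — expand L → h h
step 4: stack=$ R h h  input=h h a $  — match h
step 5: stack=$ R h  input=h a $  — match h
step 6: stack=$ R  input=a $  — expand R → a
step 7: stack=$ a  input=a $  — match a
Accept reached after 7 steps.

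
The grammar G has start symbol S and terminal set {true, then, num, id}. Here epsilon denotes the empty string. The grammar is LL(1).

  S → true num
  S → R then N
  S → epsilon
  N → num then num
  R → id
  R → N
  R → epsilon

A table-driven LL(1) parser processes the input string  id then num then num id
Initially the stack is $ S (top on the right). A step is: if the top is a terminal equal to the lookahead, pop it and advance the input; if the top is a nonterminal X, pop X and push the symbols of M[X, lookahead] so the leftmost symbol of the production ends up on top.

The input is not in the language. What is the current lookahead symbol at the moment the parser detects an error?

     Stack           Input                      Action
  1  $ S             id then num then num id $  expand S → R then N
  2  $ N then R      id then num then num id $  expand R → id
  3  $ N then id     id then num then num id $  match id
  4  $ N then        then num then num id $     match then
  5  $ N             num then num id $          expand N → num then num
  6  $ num then num  num then num id $          match num
  7  $ num then      then num id $              match then
  8  $ num           num id $                   match num
  9  $               id $                       error: stack empty but input remains

id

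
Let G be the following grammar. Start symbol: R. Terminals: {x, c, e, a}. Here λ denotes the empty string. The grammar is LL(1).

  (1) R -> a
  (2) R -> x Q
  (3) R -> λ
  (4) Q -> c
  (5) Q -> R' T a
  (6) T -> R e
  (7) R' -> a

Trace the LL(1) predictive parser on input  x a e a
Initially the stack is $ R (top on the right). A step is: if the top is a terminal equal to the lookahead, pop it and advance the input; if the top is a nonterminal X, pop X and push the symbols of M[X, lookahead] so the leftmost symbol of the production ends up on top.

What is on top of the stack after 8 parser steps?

step 1: stack=$ R  input=x a e a $  — expand R -> x Q
step 2: stack=$ Q x  input=x a e a $  — match x
step 3: stack=$ Q  input=a e a $  — expand Q -> R' T a
step 4: stack=$ a T R'  input=a e a $  — expand R' -> a
step 5: stack=$ a T a  input=a e a $  — match a
step 6: stack=$ a T  input=e a $  — expand T -> R e
step 7: stack=$ a e R  input=e a $  — expand R -> λ
step 8: stack=$ a e  input=e a $  — match e
Stack after step 8: $ a (top = a).

a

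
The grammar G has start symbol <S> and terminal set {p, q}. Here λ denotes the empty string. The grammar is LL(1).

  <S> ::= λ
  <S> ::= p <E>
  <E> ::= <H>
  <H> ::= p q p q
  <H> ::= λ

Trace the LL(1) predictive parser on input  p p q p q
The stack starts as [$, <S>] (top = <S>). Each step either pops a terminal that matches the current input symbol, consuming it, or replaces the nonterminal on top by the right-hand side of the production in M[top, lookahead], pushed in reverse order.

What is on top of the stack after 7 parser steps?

     Stack      Input        Action
  1  $ <S>      p p q p q $  expand <S> ::= p <E>
  2  $ <E> p    p p q p q $  match p
  3  $ <E>      p q p q $    expand <E> ::= <H>
  4  $ <H>      p q p q $    expand <H> ::= p q p q
  5  $ q p q p  p q p q $    match p
  6  $ q p q    q p q $      match q
  7  $ q p      p q $        match p
Stack after step 7: $ q (top = q).

q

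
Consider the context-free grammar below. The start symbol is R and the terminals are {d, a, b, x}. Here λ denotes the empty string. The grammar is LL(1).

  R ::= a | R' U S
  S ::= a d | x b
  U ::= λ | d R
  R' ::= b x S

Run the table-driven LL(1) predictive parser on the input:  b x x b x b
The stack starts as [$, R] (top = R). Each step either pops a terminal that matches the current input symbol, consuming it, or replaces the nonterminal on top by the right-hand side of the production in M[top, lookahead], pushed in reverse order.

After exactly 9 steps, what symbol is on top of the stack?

x

     Stack        Input          Action
  1  $ R          b x x b x b $  expand R ::= R' U S
  2  $ S U R'     b x x b x b $  expand R' ::= b x S
  3  $ S U S x b  b x x b x b $  match b
  4  $ S U S x    x x b x b $    match x
  5  $ S U S      x b x b $      expand S ::= x b
  6  $ S U b x    x b x b $      match x
  7  $ S U b      b x b $        match b
  8  $ S U        x b $          expand U ::= λ
  9  $ S          x b $          expand S ::= x b
Stack after step 9: $ b x (top = x).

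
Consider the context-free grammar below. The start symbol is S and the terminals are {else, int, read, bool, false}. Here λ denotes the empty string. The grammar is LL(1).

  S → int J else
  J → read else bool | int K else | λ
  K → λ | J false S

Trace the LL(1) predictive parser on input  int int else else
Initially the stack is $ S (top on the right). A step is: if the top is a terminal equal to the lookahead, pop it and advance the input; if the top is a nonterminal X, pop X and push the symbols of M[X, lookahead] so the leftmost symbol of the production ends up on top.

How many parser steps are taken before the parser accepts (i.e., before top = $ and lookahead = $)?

     Stack              Input                Action
  1  $ S                int int else else $  expand S → int J else
  2  $ else J int       int int else else $  match int
  3  $ else J           int else else $      expand J → int K else
  4  $ else else K int  int else else $      match int
  5  $ else else K      else else $          expand K → λ
  6  $ else else        else else $          match else
  7  $ else             else $               match else
Accept reached after 7 steps.

7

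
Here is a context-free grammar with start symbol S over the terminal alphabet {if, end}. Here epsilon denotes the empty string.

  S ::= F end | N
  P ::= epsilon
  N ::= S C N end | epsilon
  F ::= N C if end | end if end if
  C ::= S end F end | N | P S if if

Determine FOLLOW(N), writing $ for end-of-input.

{$, end, if}

FIRST(P) = {epsilon}
FIRST(S) = {epsilon, end, if}  (via F end, N)
FIRST(N) = {epsilon, end, if}  (via S C N end)
FIRST(C) = {epsilon, end, if}  (via S end F end, N, P S if if)
FIRST(F) = {end, if}  (via N C if end)
FOLLOW(S) includes $ since S is the start symbol.
FOLLOW(S): in N::=S C N end, S is followed by C N end with FIRST {end, if}; in C::=S end F end, S is followed by end F end with FIRST {end}; in C::=P S if if, S is followed by if if with FIRST {if}. Thus FOLLOW(S) = {$, end, if}.
FOLLOW(P): in C::=P S if if, P is followed by S if if with FIRST {end, if}. Thus FOLLOW(P) = {end, if}.
FOLLOW(F): in S::=F end, F is followed by end with FIRST {end}; in C::=S end F end, F is followed by end with FIRST {end}. Thus FOLLOW(F) = {end}.
FOLLOW(C): in N::=S C N end, C is followed by N end with FIRST {end, if}; in F::=N C if end, C is followed by if end with FIRST {if}. Thus FOLLOW(C) = {end, if}.
FOLLOW(N): in S::=N, the suffix after N is empty, so FOLLOW(N) ⊇ FOLLOW(S) = {$, end, if}; in N::=S C N end, N is followed by end with FIRST {end}; in F::=N C if end, N is followed by C if end with FIRST {end, if}; in C::=N, the suffix after N is empty, so FOLLOW(N) ⊇ FOLLOW(C) = {end, if}. Thus FOLLOW(N) = {$, end, if}.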